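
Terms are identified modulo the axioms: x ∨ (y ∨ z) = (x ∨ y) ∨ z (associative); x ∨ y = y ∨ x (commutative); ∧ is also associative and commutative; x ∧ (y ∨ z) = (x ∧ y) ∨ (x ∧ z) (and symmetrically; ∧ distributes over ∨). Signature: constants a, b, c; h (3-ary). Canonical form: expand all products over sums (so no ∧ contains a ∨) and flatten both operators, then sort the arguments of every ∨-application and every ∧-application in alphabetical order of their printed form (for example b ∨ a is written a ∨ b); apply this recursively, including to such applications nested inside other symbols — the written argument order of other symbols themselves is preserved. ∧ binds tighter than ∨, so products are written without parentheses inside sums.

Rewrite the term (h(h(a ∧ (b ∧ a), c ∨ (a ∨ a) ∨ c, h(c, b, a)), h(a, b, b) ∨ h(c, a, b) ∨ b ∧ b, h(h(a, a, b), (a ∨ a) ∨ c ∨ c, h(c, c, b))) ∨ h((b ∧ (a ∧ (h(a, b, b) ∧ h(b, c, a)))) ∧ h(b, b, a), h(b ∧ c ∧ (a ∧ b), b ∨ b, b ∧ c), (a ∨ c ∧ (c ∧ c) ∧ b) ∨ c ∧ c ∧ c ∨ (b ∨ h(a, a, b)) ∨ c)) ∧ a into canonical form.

Distribute:  a ∧ h(h(a ∧ a ∧ b, a ∨ a ∨ c ∨ c, h(c, b, a)), b ∧ b ∨ h(a, b, b) ∨ h(c, a, b), h(h(a, a, b), a ∨ a ∨ c ∨ c, h(c, c, b))) ∨ a ∧ h(a ∧ b ∧ h(a, b, b) ∧ h(b, b, a) ∧ h(b, c, a), h(a ∧ b ∧ b ∧ c, b ∨ b, b ∧ c), a ∨ b ∨ b ∧ c ∧ c ∧ c ∨ c ∨ c ∧ c ∧ c ∨ h(a, a, b))
Sort arguments:  a ∧ h(a ∧ b ∧ h(a, b, b) ∧ h(b, b, a) ∧ h(b, c, a), h(a ∧ b ∧ b ∧ c, b ∨ b, b ∧ c), a ∨ b ∨ b ∧ c ∧ c ∧ c ∨ c ∨ c ∧ c ∧ c ∨ h(a, a, b)) ∨ a ∧ h(h(a ∧ a ∧ b, a ∨ a ∨ c ∨ c, h(c, b, a)), b ∧ b ∨ h(a, b, b) ∨ h(c, a, b), h(h(a, a, b), a ∨ a ∨ c ∨ c, h(c, c, b)))

Answer: a ∧ h(a ∧ b ∧ h(a, b, b) ∧ h(b, b, a) ∧ h(b, c, a), h(a ∧ b ∧ b ∧ c, b ∨ b, b ∧ c), a ∨ b ∨ b ∧ c ∧ c ∧ c ∨ c ∨ c ∧ c ∧ c ∨ h(a, a, b)) ∨ a ∧ h(h(a ∧ a ∧ b, a ∨ a ∨ c ∨ c, h(c, b, a)), b ∧ b ∨ h(a, b, b) ∨ h(c, a, b), h(h(a, a, b), a ∨ a ∨ c ∨ c, h(c, c, b)))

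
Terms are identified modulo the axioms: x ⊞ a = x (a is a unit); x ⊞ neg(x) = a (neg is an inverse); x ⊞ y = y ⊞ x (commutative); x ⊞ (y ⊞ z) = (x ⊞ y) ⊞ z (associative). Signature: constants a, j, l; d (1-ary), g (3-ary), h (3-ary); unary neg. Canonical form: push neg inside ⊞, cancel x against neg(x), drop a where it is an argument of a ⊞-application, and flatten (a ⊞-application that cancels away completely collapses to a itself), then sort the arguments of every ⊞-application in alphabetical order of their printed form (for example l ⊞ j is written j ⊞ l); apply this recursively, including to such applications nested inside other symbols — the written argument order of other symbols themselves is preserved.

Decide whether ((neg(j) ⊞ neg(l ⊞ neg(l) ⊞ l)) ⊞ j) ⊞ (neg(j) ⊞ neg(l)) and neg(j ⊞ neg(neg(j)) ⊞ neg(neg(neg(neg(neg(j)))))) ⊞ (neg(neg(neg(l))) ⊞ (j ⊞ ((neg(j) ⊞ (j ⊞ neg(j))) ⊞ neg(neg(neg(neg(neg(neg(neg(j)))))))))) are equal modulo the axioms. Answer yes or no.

Left:  ((neg(j) ⊞ neg(l ⊞ neg(l) ⊞ l)) ⊞ j) ⊞ (neg(j) ⊞ neg(l))
  Push neg inside:  distribute neg over ⊞ and collapse double neg
  Combine occurrences:  neg(j) ⊞ neg(l) ⊞ neg(l)
Right:  neg(j ⊞ neg(neg(j)) ⊞ neg(neg(neg(neg(neg(j)))))) ⊞ (neg(neg(neg(l))) ⊞ (j ⊞ ((neg(j) ⊞ (j ⊞ neg(j))) ⊞ neg(neg(neg(neg(neg(neg(neg(j))))))))))
  Push neg inside:  distribute neg over ⊞ and collapse double neg
  Combine occurrences:  neg(j) ⊞ neg(j) ⊞ neg(l)

Answer: no — neg(j) ⊞ neg(l) ⊞ neg(l) vs neg(j) ⊞ neg(j) ⊞ neg(l)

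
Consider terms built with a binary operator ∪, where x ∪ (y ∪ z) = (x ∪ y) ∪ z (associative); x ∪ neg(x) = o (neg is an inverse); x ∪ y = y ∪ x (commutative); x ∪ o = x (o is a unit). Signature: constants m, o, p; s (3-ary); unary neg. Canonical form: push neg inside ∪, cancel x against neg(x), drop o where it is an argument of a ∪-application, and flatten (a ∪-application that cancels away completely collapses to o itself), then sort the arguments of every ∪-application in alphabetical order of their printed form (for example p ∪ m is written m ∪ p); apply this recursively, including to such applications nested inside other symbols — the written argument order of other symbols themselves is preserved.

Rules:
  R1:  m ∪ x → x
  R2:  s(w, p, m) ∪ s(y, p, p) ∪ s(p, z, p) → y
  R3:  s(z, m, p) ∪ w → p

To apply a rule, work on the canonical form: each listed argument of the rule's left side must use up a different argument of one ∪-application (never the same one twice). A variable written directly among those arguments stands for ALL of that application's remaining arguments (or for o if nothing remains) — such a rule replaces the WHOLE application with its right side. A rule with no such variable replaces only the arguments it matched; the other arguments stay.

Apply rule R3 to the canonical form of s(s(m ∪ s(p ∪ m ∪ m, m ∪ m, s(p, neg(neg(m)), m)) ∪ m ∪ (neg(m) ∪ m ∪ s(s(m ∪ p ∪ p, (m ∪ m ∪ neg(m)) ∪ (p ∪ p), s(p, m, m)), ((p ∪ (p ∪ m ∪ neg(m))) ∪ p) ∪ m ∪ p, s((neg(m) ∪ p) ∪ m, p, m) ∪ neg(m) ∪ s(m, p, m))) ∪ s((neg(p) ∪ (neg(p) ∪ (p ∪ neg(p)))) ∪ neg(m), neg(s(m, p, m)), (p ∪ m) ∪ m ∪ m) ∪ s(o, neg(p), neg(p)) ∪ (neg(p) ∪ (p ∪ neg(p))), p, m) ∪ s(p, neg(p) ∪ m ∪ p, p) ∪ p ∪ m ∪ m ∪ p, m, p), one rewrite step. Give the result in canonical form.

Canonical form:  s(m ∪ m ∪ p ∪ p ∪ s(m ∪ m ∪ neg(p) ∪ s(m ∪ m ∪ p, m ∪ m, s(p, m, m)) ∪ s(neg(m) ∪ neg(p) ∪ neg(p), neg(s(m, p, m)), m ∪ m ∪ m ∪ p) ∪ s(o, neg(p), neg(p)) ∪ s(s(m ∪ p ∪ p, m ∪ p ∪ p, s(p, m, m)), m ∪ p ∪ p ∪ p ∪ p, neg(m) ∪ s(m, p, m) ∪ s(p, p, m)), p, m) ∪ s(p, m, p), m, p)
Match R3:  consume s(p, m, p);  w := m ∪ m ∪ p ∪ p ∪ s(m ∪ m ∪ neg(p) ∪ s(m ∪ m ∪ p, m ∪ m, s(p, m, m)) ∪ s(neg(m) ∪ neg(p) ∪ neg(p), neg(s(m, p, m)), m ∪ m ∪ m ∪ p) ∪ s(o, neg(p), neg(p)) ∪ s(s(m ∪ p ∪ p, m ∪ p ∪ p, s(p, m, m)), m ∪ p ∪ p ∪ p ∪ p, neg(m) ∪ s(m, p, m) ∪ s(p, p, m)), p, m), z := p
Every leftover argument binds to the variable; the entire application is replaced.
New term:  s(p, m, p)

Answer: s(p, m, p)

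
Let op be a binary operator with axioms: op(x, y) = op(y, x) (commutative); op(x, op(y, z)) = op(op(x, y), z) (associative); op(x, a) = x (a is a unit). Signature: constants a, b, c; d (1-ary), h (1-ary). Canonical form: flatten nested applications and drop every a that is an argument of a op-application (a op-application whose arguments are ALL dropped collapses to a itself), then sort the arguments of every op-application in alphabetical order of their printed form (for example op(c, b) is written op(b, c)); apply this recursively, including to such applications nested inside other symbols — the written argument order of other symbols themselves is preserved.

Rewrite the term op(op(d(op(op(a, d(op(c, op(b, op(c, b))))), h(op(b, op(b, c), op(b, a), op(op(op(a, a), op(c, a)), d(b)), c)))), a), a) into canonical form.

Answer: d(op(d(op(b, b, c, c)), h(op(b, b, b, c, c, c, d(b)))))

Derivation:
Un-nest:  op(d(op(op(a, d(op(c, op(b, op(c, b))))), h(op(b, op(b, c), op(b, a), op(op(op(a, a), op(c, a)), d(b)), c)))), a, a)
Simplify inside:  d(op(op(a, d(op(c, op(b, op(c, b))))), h(op(b, op(b, c), op(b, a), op(op(op(a, a), op(c, a)), d(b)), c))))  →  d(op(d(op(b, b, c, c)), h(op(b, b, b, c, c, c, d(b)))))
Unit:  drop a (×2)
Order the arguments:  d(op(d(op(b, b, c, c)), h(op(b, b, b, c, c, c, d(b)))))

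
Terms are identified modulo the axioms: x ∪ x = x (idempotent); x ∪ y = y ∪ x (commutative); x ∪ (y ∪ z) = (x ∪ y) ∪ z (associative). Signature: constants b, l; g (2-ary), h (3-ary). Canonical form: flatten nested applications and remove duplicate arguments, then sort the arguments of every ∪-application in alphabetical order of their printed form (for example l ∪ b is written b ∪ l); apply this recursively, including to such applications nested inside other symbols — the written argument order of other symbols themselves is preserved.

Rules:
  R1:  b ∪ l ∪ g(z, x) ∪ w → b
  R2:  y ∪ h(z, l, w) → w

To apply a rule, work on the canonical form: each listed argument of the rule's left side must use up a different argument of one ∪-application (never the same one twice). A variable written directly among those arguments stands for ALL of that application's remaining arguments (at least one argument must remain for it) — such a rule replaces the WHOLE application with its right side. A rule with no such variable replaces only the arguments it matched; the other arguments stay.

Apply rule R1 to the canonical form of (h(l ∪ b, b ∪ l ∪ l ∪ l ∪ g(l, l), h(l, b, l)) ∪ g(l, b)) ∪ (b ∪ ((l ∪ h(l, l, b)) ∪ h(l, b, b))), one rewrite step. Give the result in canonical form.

Answer: b

Derivation:
Canonical form:  b ∪ g(l, b) ∪ h(b ∪ l, b ∪ g(l, l) ∪ l, h(l, b, l)) ∪ h(l, b, b) ∪ h(l, l, b) ∪ l
Apply R1:  consuming b, g(l, b), l;  w := h(b ∪ l, b ∪ g(l, l) ∪ l, h(l, b, l)) ∪ h(l, b, b) ∪ h(l, l, b), x := b, z := l
The variable takes the whole remainder — replace the entire application.
Result:  b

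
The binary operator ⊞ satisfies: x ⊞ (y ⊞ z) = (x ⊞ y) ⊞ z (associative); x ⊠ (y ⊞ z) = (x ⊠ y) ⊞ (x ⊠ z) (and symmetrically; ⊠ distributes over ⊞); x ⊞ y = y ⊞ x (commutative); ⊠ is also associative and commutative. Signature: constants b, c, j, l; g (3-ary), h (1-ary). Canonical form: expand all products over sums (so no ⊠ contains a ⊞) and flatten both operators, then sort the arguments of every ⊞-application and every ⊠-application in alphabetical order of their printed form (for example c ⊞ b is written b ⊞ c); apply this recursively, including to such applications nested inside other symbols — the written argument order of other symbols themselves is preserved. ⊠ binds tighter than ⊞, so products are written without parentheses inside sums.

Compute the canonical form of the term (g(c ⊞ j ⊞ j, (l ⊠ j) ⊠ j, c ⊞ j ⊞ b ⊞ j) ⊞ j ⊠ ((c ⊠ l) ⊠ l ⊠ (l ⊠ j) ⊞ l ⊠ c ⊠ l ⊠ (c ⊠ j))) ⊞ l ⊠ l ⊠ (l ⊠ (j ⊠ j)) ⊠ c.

Answer: c ⊠ c ⊠ j ⊠ j ⊠ l ⊠ l ⊞ c ⊠ j ⊠ j ⊠ l ⊠ l ⊠ l ⊞ c ⊠ j ⊠ j ⊠ l ⊠ l ⊠ l ⊞ g(c ⊞ j ⊞ j, j ⊠ j ⊠ l, b ⊞ c ⊞ j ⊞ j)

Derivation:
Expand:  g(c ⊞ j ⊞ j, j ⊠ j ⊠ l, b ⊞ c ⊞ j ⊞ j) ⊞ c ⊠ j ⊠ j ⊠ l ⊠ l ⊠ l ⊞ c ⊠ c ⊠ j ⊠ j ⊠ l ⊠ l ⊞ c ⊠ j ⊠ j ⊠ l ⊠ l ⊠ l
Sort:  c ⊠ c ⊠ j ⊠ j ⊠ l ⊠ l ⊞ c ⊠ j ⊠ j ⊠ l ⊠ l ⊠ l ⊞ c ⊠ j ⊠ j ⊠ l ⊠ l ⊠ l ⊞ g(c ⊞ j ⊞ j, j ⊠ j ⊠ l, b ⊞ c ⊞ j ⊞ j)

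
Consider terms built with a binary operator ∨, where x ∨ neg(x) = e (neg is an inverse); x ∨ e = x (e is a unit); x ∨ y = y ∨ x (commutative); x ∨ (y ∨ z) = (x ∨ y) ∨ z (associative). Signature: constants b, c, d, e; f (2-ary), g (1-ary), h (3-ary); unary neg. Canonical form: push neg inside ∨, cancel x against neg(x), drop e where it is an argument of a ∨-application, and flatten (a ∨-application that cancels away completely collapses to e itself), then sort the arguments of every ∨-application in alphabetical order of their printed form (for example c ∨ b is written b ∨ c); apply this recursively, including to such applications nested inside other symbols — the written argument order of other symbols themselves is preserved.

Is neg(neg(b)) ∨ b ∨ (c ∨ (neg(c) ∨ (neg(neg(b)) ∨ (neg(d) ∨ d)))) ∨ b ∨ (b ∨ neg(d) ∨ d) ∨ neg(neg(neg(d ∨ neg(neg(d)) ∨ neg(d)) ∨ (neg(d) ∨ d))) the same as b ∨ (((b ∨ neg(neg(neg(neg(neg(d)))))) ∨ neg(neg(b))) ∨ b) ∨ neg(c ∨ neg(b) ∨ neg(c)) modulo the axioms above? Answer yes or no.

Answer: yes — both canonical forms are b ∨ b ∨ b ∨ b ∨ b ∨ neg(d)

Derivation:
Left:  neg(neg(b)) ∨ b ∨ (c ∨ (neg(c) ∨ (neg(neg(b)) ∨ (neg(d) ∨ d)))) ∨ b ∨ (b ∨ neg(d) ∨ d) ∨ neg(neg(neg(d ∨ neg(neg(d)) ∨ neg(d)) ∨ (neg(d) ∨ d)))
  Push neg inside:  distribute neg over ∨ and collapse double neg
  Cancel inverse pairs:  c cancels
  Collect terms:  b ∨ b ∨ b ∨ b ∨ b ∨ neg(d)
Right:  b ∨ (((b ∨ neg(neg(neg(neg(neg(d)))))) ∨ neg(neg(b))) ∨ b) ∨ neg(c ∨ neg(b) ∨ neg(c))
  Push neg inside:  distribute neg over ∨ and collapse double neg
  Inverses cancel:  c cancels
  Combine occurrences:  b ∨ b ∨ b ∨ b ∨ b ∨ neg(d)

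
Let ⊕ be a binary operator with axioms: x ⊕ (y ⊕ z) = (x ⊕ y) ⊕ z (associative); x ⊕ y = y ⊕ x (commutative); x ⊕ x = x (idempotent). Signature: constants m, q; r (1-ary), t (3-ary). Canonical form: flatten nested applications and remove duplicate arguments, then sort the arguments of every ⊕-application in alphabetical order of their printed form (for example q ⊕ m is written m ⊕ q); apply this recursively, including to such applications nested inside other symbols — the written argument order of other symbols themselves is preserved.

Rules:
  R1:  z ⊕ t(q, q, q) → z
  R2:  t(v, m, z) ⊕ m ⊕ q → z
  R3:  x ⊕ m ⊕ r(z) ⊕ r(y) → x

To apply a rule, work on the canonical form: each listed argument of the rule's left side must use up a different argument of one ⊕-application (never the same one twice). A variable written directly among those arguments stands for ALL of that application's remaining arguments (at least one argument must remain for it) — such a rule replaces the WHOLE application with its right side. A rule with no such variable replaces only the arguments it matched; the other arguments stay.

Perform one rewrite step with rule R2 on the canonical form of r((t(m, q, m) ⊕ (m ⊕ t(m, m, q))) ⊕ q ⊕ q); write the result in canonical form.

Answer: r(q ⊕ t(m, q, m))

Derivation:
Canonical form:  r(m ⊕ q ⊕ t(m, m, q) ⊕ t(m, q, m))
R2 matches:  uses m, q, t(m, m, q);  v := m, z := q
New term:  r(q ⊕ t(m, q, m))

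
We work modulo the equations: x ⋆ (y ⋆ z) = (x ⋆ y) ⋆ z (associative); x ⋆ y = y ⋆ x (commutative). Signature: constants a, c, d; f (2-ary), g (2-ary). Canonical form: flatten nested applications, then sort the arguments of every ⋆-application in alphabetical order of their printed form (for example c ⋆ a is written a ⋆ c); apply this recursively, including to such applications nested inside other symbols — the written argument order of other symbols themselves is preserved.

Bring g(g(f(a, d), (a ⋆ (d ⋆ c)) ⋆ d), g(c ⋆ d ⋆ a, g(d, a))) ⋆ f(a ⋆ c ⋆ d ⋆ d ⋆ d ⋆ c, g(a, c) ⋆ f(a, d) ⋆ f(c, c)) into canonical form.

Simplify inside:  g(g(f(a, d), (a ⋆ (d ⋆ c)) ⋆ d), g(c ⋆ d ⋆ a, g(d, a)))  →  g(g(f(a, d), a ⋆ c ⋆ d ⋆ d), g(a ⋆ c ⋆ d, g(d, a)))
Inside:  f(a ⋆ c ⋆ d ⋆ d ⋆ d ⋆ c, g(a, c) ⋆ f(a, d) ⋆ f(c, c))  →  f(a ⋆ c ⋆ c ⋆ d ⋆ d ⋆ d, f(a, d) ⋆ f(c, c) ⋆ g(a, c))
Sort:  f(a ⋆ c ⋆ c ⋆ d ⋆ d ⋆ d, f(a, d) ⋆ f(c, c) ⋆ g(a, c)) ⋆ g(g(f(a, d), a ⋆ c ⋆ d ⋆ d), g(a ⋆ c ⋆ d, g(d, a)))

Answer: f(a ⋆ c ⋆ c ⋆ d ⋆ d ⋆ d, f(a, d) ⋆ f(c, c) ⋆ g(a, c)) ⋆ g(g(f(a, d), a ⋆ c ⋆ d ⋆ d), g(a ⋆ c ⋆ d, g(d, a)))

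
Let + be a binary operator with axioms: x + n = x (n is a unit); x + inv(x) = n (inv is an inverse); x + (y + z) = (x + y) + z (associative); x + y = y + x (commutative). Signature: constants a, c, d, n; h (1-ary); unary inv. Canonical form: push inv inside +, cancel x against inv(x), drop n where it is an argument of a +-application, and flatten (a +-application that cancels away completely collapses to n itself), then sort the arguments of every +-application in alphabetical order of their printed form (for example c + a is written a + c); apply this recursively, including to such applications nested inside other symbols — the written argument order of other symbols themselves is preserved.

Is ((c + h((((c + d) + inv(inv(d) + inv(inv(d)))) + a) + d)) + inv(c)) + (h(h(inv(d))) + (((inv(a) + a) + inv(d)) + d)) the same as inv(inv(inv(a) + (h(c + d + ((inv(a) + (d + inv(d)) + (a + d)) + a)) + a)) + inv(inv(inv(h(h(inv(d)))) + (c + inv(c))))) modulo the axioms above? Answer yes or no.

Left:  ((c + h((((c + d) + inv(inv(d) + inv(inv(d)))) + a) + d)) + inv(c)) + (h(h(inv(d))) + (((inv(a) + a) + inv(d)) + d))
  Push inv inside:  distribute inv over + and collapse double inv
  Cancel:  c cancels; a cancels; d cancels
  Combine occurrences:  h(a + c + d + d) + h(h(inv(d)))
Right:  inv(inv(inv(a) + (h(c + d + ((inv(a) + (d + inv(d)) + (a + d)) + a)) + a)) + inv(inv(inv(h(h(inv(d)))) + (c + inv(c)))))
  Push inv inside:  distribute inv over + and collapse double inv
  Cancel inverse pairs:  a cancels; c cancels
  Combine occurrences:  h(a + c + d + d) + h(h(inv(d)))

Answer: yes — both canonical forms are h(a + c + d + d) + h(h(inv(d)))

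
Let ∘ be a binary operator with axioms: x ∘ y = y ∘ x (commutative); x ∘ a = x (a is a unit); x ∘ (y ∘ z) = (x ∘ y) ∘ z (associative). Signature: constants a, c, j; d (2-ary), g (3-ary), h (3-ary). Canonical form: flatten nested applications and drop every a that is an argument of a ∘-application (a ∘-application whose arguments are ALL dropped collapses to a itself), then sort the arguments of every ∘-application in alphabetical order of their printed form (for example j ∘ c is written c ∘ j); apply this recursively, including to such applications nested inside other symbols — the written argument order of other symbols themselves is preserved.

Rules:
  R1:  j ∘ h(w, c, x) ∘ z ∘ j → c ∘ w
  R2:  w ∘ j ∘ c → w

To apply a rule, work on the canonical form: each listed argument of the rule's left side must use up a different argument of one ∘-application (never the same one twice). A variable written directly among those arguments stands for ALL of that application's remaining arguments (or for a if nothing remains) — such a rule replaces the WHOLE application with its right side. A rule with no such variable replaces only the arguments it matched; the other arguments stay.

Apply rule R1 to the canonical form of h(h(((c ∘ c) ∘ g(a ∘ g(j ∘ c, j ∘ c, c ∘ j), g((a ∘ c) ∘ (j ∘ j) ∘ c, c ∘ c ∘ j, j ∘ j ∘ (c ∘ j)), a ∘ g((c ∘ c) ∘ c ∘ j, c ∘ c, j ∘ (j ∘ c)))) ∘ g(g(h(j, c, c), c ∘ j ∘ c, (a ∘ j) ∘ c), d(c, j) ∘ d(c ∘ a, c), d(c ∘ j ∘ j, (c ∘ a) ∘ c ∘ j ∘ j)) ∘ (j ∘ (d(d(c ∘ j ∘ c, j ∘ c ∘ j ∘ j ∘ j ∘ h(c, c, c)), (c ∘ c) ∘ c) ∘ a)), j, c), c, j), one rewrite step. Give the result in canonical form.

Canonical form:  h(h(c ∘ c ∘ d(d(c ∘ c ∘ j, c ∘ h(c, c, c) ∘ j ∘ j ∘ j ∘ j), c ∘ c ∘ c) ∘ g(g(c ∘ j, c ∘ j, c ∘ j), g(c ∘ c ∘ j ∘ j, c ∘ c ∘ j, c ∘ j ∘ j ∘ j), g(c ∘ c ∘ c ∘ j, c ∘ c, c ∘ j ∘ j)) ∘ g(g(h(j, c, c), c ∘ c ∘ j, c ∘ j), d(c, c) ∘ d(c, j), d(c ∘ j ∘ j, c ∘ c ∘ j ∘ j)) ∘ j, j, c), c, j)
Apply R1:  consuming h(c, c, c), j, j;  w := c, x := c, z := c ∘ j ∘ j
Every leftover argument binds to the variable; the entire application is replaced.
Result:  h(h(c ∘ c ∘ d(d(c ∘ c ∘ j, c ∘ c), c ∘ c ∘ c) ∘ g(g(c ∘ j, c ∘ j, c ∘ j), g(c ∘ c ∘ j ∘ j, c ∘ c ∘ j, c ∘ j ∘ j ∘ j), g(c ∘ c ∘ c ∘ j, c ∘ c, c ∘ j ∘ j)) ∘ g(g(h(j, c, c), c ∘ c ∘ j, c ∘ j), d(c, c) ∘ d(c, j), d(c ∘ j ∘ j, c ∘ c ∘ j ∘ j)) ∘ j, j, c), c, j)

Answer: h(h(c ∘ c ∘ d(d(c ∘ c ∘ j, c ∘ c), c ∘ c ∘ c) ∘ g(g(c ∘ j, c ∘ j, c ∘ j), g(c ∘ c ∘ j ∘ j, c ∘ c ∘ j, c ∘ j ∘ j ∘ j), g(c ∘ c ∘ c ∘ j, c ∘ c, c ∘ j ∘ j)) ∘ g(g(h(j, c, c), c ∘ c ∘ j, c ∘ j), d(c, c) ∘ d(c, j), d(c ∘ j ∘ j, c ∘ c ∘ j ∘ j)) ∘ j, j, c), c, j)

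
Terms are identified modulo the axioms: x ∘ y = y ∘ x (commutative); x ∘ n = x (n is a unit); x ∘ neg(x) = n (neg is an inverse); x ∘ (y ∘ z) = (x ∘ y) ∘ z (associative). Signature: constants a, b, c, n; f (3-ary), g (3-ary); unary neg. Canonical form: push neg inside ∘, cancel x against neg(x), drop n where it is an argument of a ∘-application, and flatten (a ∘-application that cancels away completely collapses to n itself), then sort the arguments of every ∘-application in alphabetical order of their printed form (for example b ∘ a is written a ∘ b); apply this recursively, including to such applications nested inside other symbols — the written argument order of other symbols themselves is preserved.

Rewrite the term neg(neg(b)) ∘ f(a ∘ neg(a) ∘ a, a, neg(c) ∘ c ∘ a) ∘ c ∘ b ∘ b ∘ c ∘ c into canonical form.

Answer: b ∘ b ∘ b ∘ c ∘ c ∘ c ∘ f(a, a, a)

Derivation:
Push neg inside:  distribute neg over ∘ and collapse double neg
Combine occurrences:  b ∘ b ∘ b ∘ f(a, a, a) ∘ c ∘ c ∘ c
Sort arguments:  b ∘ b ∘ b ∘ c ∘ c ∘ c ∘ f(a, a, a)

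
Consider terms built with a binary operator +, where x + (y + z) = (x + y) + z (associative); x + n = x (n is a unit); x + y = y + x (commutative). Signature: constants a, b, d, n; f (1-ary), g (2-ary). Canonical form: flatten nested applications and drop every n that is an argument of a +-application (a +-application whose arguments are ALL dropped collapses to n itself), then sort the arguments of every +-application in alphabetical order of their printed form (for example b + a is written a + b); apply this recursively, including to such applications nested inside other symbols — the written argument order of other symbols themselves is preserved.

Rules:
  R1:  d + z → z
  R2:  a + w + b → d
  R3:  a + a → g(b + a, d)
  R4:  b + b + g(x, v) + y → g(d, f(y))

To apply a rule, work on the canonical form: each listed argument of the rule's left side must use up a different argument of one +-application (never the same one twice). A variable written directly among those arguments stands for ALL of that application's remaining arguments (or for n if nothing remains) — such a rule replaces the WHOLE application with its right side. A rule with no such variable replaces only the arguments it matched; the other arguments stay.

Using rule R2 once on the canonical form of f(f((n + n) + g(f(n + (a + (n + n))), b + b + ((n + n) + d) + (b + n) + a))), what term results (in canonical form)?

Answer: f(f(g(f(a), d)))

Derivation:
Canonical form:  f(f(g(f(a), a + b + b + b + d)))
R2 matches:  uses a, b;  w := b + b + d
The extension variable absorbs all remaining arguments, so the whole application is rewritten.
New term:  f(f(g(f(a), d)))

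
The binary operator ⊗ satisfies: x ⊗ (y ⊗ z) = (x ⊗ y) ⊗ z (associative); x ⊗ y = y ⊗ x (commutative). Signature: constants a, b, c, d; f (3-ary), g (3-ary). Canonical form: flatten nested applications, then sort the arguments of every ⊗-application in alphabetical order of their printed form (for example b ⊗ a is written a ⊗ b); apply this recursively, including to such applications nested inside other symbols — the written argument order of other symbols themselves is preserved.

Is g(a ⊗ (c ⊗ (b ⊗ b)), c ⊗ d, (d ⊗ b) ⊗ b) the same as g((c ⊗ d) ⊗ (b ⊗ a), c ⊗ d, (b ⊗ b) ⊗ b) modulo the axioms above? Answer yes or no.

Answer: no — g(a ⊗ b ⊗ b ⊗ c, c ⊗ d, b ⊗ b ⊗ d) vs g(a ⊗ b ⊗ c ⊗ d, c ⊗ d, b ⊗ b ⊗ b)

Derivation:
Left:  g(a ⊗ (c ⊗ (b ⊗ b)), c ⊗ d, (d ⊗ b) ⊗ b)
  Focus inside:  a ⊗ (c ⊗ (b ⊗ b))
  Un-nest:  a ⊗ c ⊗ b ⊗ b
  Sort:  a ⊗ b ⊗ b ⊗ c
  Rebuild:  g(a ⊗ b ⊗ b ⊗ c, c ⊗ d, b ⊗ b ⊗ d)
Right:  g((c ⊗ d) ⊗ (b ⊗ a), c ⊗ d, (b ⊗ b) ⊗ b)
  Work inside:  (c ⊗ d) ⊗ (b ⊗ a)
  Un-nest:  c ⊗ d ⊗ b ⊗ a
  Sort arguments:  a ⊗ b ⊗ c ⊗ d
  Put back:  g(a ⊗ b ⊗ c ⊗ d, c ⊗ d, b ⊗ b ⊗ b)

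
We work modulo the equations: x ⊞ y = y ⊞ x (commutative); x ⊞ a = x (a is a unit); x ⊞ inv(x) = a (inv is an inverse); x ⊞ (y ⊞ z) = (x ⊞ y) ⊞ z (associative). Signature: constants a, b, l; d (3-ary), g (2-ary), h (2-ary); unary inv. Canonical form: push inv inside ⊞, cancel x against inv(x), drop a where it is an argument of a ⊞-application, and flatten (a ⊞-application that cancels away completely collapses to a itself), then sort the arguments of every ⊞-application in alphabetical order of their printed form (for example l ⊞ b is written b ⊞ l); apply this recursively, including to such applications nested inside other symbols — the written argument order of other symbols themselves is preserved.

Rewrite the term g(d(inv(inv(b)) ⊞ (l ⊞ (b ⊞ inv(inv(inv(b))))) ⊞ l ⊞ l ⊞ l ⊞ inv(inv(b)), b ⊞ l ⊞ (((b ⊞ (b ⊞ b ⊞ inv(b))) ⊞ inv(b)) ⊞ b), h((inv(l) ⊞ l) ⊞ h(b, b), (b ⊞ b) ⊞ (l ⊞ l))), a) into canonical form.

Answer: g(d(b ⊞ b ⊞ l ⊞ l ⊞ l ⊞ l, b ⊞ b ⊞ b ⊞ l, h(h(b, b), b ⊞ b ⊞ l ⊞ l)), a)

Derivation:
Focus inside:  inv(inv(b)) ⊞ (l ⊞ (b ⊞ inv(inv(inv(b))))) ⊞ l ⊞ l ⊞ l ⊞ inv(inv(b))
Push inv inside:  distribute inv over ⊞ and collapse double inv
Combine occurrences:  b ⊞ b ⊞ l ⊞ l ⊞ l ⊞ l
Put back:  g(d(b ⊞ b ⊞ l ⊞ l ⊞ l ⊞ l, b ⊞ b ⊞ b ⊞ l, h(h(b, b), b ⊞ b ⊞ l ⊞ l)), a)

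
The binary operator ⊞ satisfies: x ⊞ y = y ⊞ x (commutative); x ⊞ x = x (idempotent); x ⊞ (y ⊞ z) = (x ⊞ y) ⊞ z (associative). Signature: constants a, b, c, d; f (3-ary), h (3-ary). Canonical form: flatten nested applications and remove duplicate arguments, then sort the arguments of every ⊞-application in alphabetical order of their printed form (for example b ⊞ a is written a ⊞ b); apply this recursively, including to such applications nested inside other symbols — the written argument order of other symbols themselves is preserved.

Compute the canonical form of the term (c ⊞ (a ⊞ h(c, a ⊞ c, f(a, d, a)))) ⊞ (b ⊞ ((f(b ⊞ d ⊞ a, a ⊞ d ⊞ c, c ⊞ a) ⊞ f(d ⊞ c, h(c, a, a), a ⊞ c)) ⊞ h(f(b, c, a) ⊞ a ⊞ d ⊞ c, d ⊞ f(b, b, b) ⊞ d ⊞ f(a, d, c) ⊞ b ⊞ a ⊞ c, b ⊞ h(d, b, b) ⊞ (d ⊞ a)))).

Flatten:  c ⊞ a ⊞ h(c, a ⊞ c, f(a, d, a)) ⊞ b ⊞ f(b ⊞ d ⊞ a, a ⊞ d ⊞ c, c ⊞ a) ⊞ f(d ⊞ c, h(c, a, a), a ⊞ c) ⊞ h(f(b, c, a) ⊞ a ⊞ d ⊞ c, d ⊞ f(b, b, b) ⊞ d ⊞ f(a, d, c) ⊞ b ⊞ a ⊞ c, b ⊞ h(d, b, b) ⊞ (d ⊞ a))
Simplify inside:  f(b ⊞ d ⊞ a, a ⊞ d ⊞ c, c ⊞ a)  →  f(a ⊞ b ⊞ d, a ⊞ c ⊞ d, a ⊞ c)
Canonicalize subterm:  f(d ⊞ c, h(c, a, a), a ⊞ c)  →  f(c ⊞ d, h(c, a, a), a ⊞ c)
Simplify inside:  h(f(b, c, a) ⊞ a ⊞ d ⊞ c, d ⊞ f(b, b, b) ⊞ d ⊞ f(a, d, c) ⊞ b ⊞ a ⊞ c, b ⊞ h(d, b, b) ⊞ (d ⊞ a))  →  h(a ⊞ c ⊞ d ⊞ f(b, c, a), a ⊞ b ⊞ c ⊞ d ⊞ f(a, d, c) ⊞ f(b, b, b), a ⊞ b ⊞ d ⊞ h(d, b, b))
Sort arguments:  a ⊞ b ⊞ c ⊞ f(a ⊞ b ⊞ d, a ⊞ c ⊞ d, a ⊞ c) ⊞ f(c ⊞ d, h(c, a, a), a ⊞ c) ⊞ h(a ⊞ c ⊞ d ⊞ f(b, c, a), a ⊞ b ⊞ c ⊞ d ⊞ f(a, d, c) ⊞ f(b, b, b), a ⊞ b ⊞ d ⊞ h(d, b, b)) ⊞ h(c, a ⊞ c, f(a, d, a))

Answer: a ⊞ b ⊞ c ⊞ f(a ⊞ b ⊞ d, a ⊞ c ⊞ d, a ⊞ c) ⊞ f(c ⊞ d, h(c, a, a), a ⊞ c) ⊞ h(a ⊞ c ⊞ d ⊞ f(b, c, a), a ⊞ b ⊞ c ⊞ d ⊞ f(a, d, c) ⊞ f(b, b, b), a ⊞ b ⊞ d ⊞ h(d, b, b)) ⊞ h(c, a ⊞ c, f(a, d, a))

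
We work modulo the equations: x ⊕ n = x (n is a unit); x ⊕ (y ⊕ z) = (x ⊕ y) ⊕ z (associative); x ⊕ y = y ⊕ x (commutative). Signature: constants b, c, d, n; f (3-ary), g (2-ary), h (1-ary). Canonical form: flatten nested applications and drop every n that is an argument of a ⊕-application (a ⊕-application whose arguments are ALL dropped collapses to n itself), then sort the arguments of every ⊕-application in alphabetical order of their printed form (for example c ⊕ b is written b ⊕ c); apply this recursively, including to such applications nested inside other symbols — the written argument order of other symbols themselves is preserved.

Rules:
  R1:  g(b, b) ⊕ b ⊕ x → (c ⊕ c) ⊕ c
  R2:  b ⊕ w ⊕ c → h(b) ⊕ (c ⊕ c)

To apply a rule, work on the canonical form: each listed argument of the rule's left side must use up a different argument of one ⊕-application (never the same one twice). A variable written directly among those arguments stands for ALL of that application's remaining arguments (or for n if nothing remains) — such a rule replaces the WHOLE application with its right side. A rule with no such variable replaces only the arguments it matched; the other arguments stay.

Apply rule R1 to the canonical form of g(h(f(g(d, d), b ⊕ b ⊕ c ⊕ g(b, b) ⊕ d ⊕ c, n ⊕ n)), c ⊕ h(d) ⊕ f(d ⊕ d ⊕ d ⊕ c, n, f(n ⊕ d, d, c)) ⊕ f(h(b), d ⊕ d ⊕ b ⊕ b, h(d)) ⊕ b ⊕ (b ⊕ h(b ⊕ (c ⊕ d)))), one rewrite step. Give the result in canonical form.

Canonical form:  g(h(f(g(d, d), b ⊕ b ⊕ c ⊕ c ⊕ d ⊕ g(b, b), n)), b ⊕ b ⊕ c ⊕ f(c ⊕ d ⊕ d ⊕ d, n, f(d, d, c)) ⊕ f(h(b), b ⊕ b ⊕ d ⊕ d, h(d)) ⊕ h(b ⊕ c ⊕ d) ⊕ h(d))
R1 matches:  uses b, g(b, b);  x := b ⊕ c ⊕ c ⊕ d
The extension variable absorbs all remaining arguments, so the whole application is rewritten.
Result:  g(h(f(g(d, d), c ⊕ c ⊕ c, n)), b ⊕ b ⊕ c ⊕ f(c ⊕ d ⊕ d ⊕ d, n, f(d, d, c)) ⊕ f(h(b), b ⊕ b ⊕ d ⊕ d, h(d)) ⊕ h(b ⊕ c ⊕ d) ⊕ h(d))

Answer: g(h(f(g(d, d), c ⊕ c ⊕ c, n)), b ⊕ b ⊕ c ⊕ f(c ⊕ d ⊕ d ⊕ d, n, f(d, d, c)) ⊕ f(h(b), b ⊕ b ⊕ d ⊕ d, h(d)) ⊕ h(b ⊕ c ⊕ d) ⊕ h(d))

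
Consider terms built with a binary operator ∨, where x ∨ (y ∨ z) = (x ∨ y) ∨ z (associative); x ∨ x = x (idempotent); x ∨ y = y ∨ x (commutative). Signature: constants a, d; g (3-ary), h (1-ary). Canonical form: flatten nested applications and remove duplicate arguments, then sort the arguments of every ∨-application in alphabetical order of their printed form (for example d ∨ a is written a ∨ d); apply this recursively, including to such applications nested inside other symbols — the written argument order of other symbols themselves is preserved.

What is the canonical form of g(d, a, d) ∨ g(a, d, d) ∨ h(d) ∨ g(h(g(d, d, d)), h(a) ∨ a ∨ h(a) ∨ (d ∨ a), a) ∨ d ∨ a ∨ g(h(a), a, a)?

Answer: a ∨ d ∨ g(a, d, d) ∨ g(d, a, d) ∨ g(h(a), a, a) ∨ g(h(g(d, d, d)), a ∨ d ∨ h(a), a) ∨ h(d)

Derivation:
Canonicalize subterm:  g(h(g(d, d, d)), h(a) ∨ a ∨ h(a) ∨ (d ∨ a), a)  →  g(h(g(d, d, d)), a ∨ d ∨ h(a), a)
Sort:  a ∨ d ∨ g(a, d, d) ∨ g(d, a, d) ∨ g(h(a), a, a) ∨ g(h(g(d, d, d)), a ∨ d ∨ h(a), a) ∨ h(d)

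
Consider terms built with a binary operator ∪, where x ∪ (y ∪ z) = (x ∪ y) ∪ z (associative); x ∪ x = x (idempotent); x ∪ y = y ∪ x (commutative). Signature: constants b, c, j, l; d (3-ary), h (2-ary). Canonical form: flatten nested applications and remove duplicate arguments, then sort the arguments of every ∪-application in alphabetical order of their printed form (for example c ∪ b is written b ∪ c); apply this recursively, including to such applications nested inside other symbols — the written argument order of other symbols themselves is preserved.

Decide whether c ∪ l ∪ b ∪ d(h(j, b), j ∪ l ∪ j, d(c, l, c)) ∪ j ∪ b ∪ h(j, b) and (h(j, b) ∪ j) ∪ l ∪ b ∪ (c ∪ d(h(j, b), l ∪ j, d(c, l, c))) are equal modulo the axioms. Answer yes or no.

Left:  c ∪ l ∪ b ∪ d(h(j, b), j ∪ l ∪ j, d(c, l, c)) ∪ j ∪ b ∪ h(j, b)
  Simplify inside:  d(h(j, b), j ∪ l ∪ j, d(c, l, c))  →  d(h(j, b), j ∪ l, d(c, l, c))
  Idempotence:  drop duplicate b
  Order the arguments:  b ∪ c ∪ d(h(j, b), j ∪ l, d(c, l, c)) ∪ h(j, b) ∪ j ∪ l
Right:  (h(j, b) ∪ j) ∪ l ∪ b ∪ (c ∪ d(h(j, b), l ∪ j, d(c, l, c)))
  Un-nest:  h(j, b) ∪ j ∪ l ∪ b ∪ c ∪ d(h(j, b), l ∪ j, d(c, l, c))
  Simplify inside:  d(h(j, b), l ∪ j, d(c, l, c))  →  d(h(j, b), j ∪ l, d(c, l, c))
  Sort arguments:  b ∪ c ∪ d(h(j, b), j ∪ l, d(c, l, c)) ∪ h(j, b) ∪ j ∪ l

Answer: yes — both canonical forms are b ∪ c ∪ d(h(j, b), j ∪ l, d(c, l, c)) ∪ h(j, b) ∪ j ∪ l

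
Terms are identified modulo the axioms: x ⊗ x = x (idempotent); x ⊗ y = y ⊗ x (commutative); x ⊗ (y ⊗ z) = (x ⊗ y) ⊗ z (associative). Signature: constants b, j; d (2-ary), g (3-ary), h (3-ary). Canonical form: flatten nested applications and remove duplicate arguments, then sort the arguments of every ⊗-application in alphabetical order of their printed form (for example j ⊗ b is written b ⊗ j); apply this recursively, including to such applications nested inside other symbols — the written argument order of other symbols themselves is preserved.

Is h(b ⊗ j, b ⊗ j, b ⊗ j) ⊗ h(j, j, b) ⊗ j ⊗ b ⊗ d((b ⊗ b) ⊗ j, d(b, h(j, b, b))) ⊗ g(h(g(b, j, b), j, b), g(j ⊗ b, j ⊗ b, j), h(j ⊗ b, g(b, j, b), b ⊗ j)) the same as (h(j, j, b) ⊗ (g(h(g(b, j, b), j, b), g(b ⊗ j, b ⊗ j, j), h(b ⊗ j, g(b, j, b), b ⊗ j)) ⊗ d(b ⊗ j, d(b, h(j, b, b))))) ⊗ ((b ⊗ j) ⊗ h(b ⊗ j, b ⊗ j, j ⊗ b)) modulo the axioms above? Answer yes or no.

Left:  h(b ⊗ j, b ⊗ j, b ⊗ j) ⊗ h(j, j, b) ⊗ j ⊗ b ⊗ d((b ⊗ b) ⊗ j, d(b, h(j, b, b))) ⊗ g(h(g(b, j, b), j, b), g(j ⊗ b, j ⊗ b, j), h(j ⊗ b, g(b, j, b), b ⊗ j))
  Inside:  d((b ⊗ b) ⊗ j, d(b, h(j, b, b)))  →  d(b ⊗ j, d(b, h(j, b, b)))
  Canonicalize subterm:  g(h(g(b, j, b), j, b), g(j ⊗ b, j ⊗ b, j), h(j ⊗ b, g(b, j, b), b ⊗ j))  →  g(h(g(b, j, b), j, b), g(b ⊗ j, b ⊗ j, j), h(b ⊗ j, g(b, j, b), b ⊗ j))
  Sort:  b ⊗ d(b ⊗ j, d(b, h(j, b, b))) ⊗ g(h(g(b, j, b), j, b), g(b ⊗ j, b ⊗ j, j), h(b ⊗ j, g(b, j, b), b ⊗ j)) ⊗ h(b ⊗ j, b ⊗ j, b ⊗ j) ⊗ h(j, j, b) ⊗ j
Right:  (h(j, j, b) ⊗ (g(h(g(b, j, b), j, b), g(b ⊗ j, b ⊗ j, j), h(b ⊗ j, g(b, j, b), b ⊗ j)) ⊗ d(b ⊗ j, d(b, h(j, b, b))))) ⊗ ((b ⊗ j) ⊗ h(b ⊗ j, b ⊗ j, j ⊗ b))
  Merge nested applications:  h(j, j, b) ⊗ g(h(g(b, j, b), j, b), g(b ⊗ j, b ⊗ j, j), h(b ⊗ j, g(b, j, b), b ⊗ j)) ⊗ d(b ⊗ j, d(b, h(j, b, b))) ⊗ b ⊗ j ⊗ h(b ⊗ j, b ⊗ j, j ⊗ b)
  Inside:  h(b ⊗ j, b ⊗ j, j ⊗ b)  →  h(b ⊗ j, b ⊗ j, b ⊗ j)
  Sort arguments:  b ⊗ d(b ⊗ j, d(b, h(j, b, b))) ⊗ g(h(g(b, j, b), j, b), g(b ⊗ j, b ⊗ j, j), h(b ⊗ j, g(b, j, b), b ⊗ j)) ⊗ h(b ⊗ j, b ⊗ j, b ⊗ j) ⊗ h(j, j, b) ⊗ j

Answer: yes — both canonical forms are b ⊗ d(b ⊗ j, d(b, h(j, b, b))) ⊗ g(h(g(b, j, b), j, b), g(b ⊗ j, b ⊗ j, j), h(b ⊗ j, g(b, j, b), b ⊗ j)) ⊗ h(b ⊗ j, b ⊗ j, b ⊗ j) ⊗ h(j, j, b) ⊗ j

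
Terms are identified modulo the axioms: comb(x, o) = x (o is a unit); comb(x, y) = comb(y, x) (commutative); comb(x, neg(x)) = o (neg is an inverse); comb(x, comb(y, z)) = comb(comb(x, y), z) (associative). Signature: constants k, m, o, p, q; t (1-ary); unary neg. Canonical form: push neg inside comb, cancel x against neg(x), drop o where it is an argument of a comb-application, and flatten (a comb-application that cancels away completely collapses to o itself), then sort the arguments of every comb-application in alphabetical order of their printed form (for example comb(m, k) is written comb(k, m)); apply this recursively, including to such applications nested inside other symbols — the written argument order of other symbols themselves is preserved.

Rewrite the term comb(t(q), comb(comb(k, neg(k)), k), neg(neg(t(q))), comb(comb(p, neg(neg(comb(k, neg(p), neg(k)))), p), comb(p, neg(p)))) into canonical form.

Answer: comb(k, p, t(q), t(q))

Derivation:
Push neg inside:  distribute neg over comb and collapse double neg
Collect:  comb(t(q), t(q), k, p)
Sort arguments:  comb(k, p, t(q), t(q))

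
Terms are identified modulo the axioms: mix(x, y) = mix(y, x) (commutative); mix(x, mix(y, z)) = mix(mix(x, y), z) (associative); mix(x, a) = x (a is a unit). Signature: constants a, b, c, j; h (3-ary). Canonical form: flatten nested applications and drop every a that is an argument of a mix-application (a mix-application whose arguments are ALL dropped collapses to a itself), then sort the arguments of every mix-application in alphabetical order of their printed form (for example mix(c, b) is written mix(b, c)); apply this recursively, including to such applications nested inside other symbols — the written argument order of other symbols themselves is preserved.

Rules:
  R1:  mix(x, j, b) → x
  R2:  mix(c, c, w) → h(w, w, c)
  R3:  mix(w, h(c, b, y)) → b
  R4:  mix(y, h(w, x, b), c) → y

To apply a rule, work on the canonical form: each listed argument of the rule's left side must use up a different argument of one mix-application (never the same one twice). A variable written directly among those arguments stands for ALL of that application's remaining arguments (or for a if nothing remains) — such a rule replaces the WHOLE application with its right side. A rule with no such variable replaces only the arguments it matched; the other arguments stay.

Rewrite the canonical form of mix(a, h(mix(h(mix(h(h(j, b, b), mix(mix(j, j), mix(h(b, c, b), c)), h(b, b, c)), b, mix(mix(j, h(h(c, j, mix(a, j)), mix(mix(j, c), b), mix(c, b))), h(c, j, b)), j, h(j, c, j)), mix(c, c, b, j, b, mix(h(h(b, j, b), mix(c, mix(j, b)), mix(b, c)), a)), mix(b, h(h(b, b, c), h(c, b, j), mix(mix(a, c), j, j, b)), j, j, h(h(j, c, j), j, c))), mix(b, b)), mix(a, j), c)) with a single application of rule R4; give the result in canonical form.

Canonical form:  h(mix(b, b, h(mix(b, h(c, j, b), h(h(c, j, j), mix(b, c, j), mix(b, c)), h(h(j, b, b), mix(c, h(b, c, b), j, j), h(b, b, c)), h(j, c, j), j, j), mix(b, b, c, c, h(h(b, j, b), mix(b, c, j), mix(b, c)), j), mix(b, h(h(b, b, c), h(c, b, j), mix(b, c, j, j)), h(h(j, c, j), j, c), j, j))), j, c)
Match R4:  consume c, h(b, c, b);  w := b, x := c, y := mix(j, j)
The extension variable absorbs all remaining arguments, so the whole application is rewritten.
New term:  h(mix(b, b, h(mix(b, h(c, j, b), h(h(c, j, j), mix(b, c, j), mix(b, c)), h(h(j, b, b), mix(j, j), h(b, b, c)), h(j, c, j), j, j), mix(b, b, c, c, h(h(b, j, b), mix(b, c, j), mix(b, c)), j), mix(b, h(h(b, b, c), h(c, b, j), mix(b, c, j, j)), h(h(j, c, j), j, c), j, j))), j, c)

Answer: h(mix(b, b, h(mix(b, h(c, j, b), h(h(c, j, j), mix(b, c, j), mix(b, c)), h(h(j, b, b), mix(j, j), h(b, b, c)), h(j, c, j), j, j), mix(b, b, c, c, h(h(b, j, b), mix(b, c, j), mix(b, c)), j), mix(b, h(h(b, b, c), h(c, b, j), mix(b, c, j, j)), h(h(j, c, j), j, c), j, j))), j, c)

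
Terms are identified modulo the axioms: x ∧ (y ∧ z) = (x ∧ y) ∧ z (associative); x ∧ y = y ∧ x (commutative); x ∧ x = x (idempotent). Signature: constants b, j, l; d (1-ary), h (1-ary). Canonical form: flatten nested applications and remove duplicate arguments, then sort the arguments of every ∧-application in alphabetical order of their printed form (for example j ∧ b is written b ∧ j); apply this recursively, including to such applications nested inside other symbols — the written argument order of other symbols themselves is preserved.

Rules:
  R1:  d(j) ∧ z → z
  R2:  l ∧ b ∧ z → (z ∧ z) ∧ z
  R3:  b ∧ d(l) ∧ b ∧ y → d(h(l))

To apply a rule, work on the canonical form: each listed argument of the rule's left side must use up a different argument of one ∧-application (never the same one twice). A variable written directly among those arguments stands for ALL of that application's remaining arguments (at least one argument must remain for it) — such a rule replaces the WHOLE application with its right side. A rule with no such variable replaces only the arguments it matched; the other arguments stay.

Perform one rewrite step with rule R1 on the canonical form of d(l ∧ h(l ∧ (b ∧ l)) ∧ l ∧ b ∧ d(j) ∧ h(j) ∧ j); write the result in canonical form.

Answer: d(b ∧ h(b ∧ l) ∧ h(j) ∧ j ∧ l)

Derivation:
Canonical form:  d(b ∧ d(j) ∧ h(b ∧ l) ∧ h(j) ∧ j ∧ l)
Apply R1:  consuming d(j);  z := b ∧ h(b ∧ l) ∧ h(j) ∧ j ∧ l
The extension variable absorbs all remaining arguments, so the whole application is rewritten.
New term:  d(b ∧ h(b ∧ l) ∧ h(j) ∧ j ∧ l)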